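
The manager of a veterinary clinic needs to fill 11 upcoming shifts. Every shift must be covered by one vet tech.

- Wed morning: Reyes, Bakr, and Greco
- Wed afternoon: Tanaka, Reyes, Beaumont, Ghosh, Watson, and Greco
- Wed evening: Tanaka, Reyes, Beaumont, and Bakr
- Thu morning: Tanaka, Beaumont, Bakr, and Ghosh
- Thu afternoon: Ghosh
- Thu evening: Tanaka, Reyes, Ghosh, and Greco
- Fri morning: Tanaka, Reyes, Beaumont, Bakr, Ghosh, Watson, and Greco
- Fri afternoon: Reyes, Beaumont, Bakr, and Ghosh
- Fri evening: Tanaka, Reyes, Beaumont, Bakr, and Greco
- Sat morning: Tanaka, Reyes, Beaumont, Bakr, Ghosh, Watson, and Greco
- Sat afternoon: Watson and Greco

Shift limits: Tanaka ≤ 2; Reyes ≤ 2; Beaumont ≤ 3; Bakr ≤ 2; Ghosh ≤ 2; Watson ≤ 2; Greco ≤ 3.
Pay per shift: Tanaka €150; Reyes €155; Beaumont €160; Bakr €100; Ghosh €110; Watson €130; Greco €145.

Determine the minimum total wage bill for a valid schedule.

Thu afternoon can only be covered by Ghosh, so that assignment is forced.
Picking the cheapest available vet tech for each shift independently would cost €1160, but that ignores the shift limits.
An optimal schedule: Wed morning→Bakr, Wed afternoon→Watson, Wed evening→Bakr, Thu morning→Tanaka, Thu afternoon→Ghosh, Thu evening→Greco, Fri morning→Greco, Fri afternoon→Ghosh, Fri evening→Greco, Sat morning→Tanaka, Sat afternoon→Watson.
Total: 100 + 130 + 100 + 150 + 110 + 145 + 145 + 110 + 145 + 150 + 130 = €1415.

€1415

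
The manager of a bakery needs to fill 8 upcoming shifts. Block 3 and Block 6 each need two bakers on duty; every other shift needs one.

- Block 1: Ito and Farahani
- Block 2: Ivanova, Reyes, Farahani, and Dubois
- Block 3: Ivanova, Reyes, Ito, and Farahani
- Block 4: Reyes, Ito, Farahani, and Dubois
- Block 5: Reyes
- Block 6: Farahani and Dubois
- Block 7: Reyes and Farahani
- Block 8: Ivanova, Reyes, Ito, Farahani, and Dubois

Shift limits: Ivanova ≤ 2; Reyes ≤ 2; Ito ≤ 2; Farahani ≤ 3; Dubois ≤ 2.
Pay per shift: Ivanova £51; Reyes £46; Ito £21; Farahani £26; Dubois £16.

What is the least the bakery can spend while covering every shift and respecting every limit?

£295

Block 5 can only be covered by Reyes, so that assignment is forced.
Block 6 can only be covered by Farahani and Dubois, so that assignment is forced.
Picking the cheapest available baker for each shift independently would cost £230, but that ignores the shift limits.
An optimal schedule: Block 1→Ito, Block 2→Dubois, Block 3→Reyes+Ivanova, Block 4→Ito, Block 5→Reyes, Block 6→Dubois+Farahani, Block 7→Farahani, Block 8→Farahani.
Total: 21 + 16 + 46 + 51 + 21 + 46 + 16 + 26 + 26 + 26 = £295.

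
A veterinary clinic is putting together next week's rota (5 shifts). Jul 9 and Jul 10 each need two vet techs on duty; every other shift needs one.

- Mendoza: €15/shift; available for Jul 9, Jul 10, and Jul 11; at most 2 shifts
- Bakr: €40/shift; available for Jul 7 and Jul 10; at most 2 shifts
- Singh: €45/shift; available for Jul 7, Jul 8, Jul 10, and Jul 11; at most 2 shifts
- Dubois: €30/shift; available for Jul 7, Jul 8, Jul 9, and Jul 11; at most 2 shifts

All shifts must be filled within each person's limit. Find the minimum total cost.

€215

Jul 9 can only be covered by Mendoza and Dubois, so that assignment is forced.
Picking the cheapest available vet tech for each shift independently would cost €175, but that ignores the shift limits.
An optimal schedule: Jul 7→Bakr, Jul 8→Dubois, Jul 9→Mendoza+Dubois, Jul 10→Mendoza+Bakr, Jul 11→Singh.
Total: 40 + 30 + 15 + 30 + 15 + 40 + 45 = €215.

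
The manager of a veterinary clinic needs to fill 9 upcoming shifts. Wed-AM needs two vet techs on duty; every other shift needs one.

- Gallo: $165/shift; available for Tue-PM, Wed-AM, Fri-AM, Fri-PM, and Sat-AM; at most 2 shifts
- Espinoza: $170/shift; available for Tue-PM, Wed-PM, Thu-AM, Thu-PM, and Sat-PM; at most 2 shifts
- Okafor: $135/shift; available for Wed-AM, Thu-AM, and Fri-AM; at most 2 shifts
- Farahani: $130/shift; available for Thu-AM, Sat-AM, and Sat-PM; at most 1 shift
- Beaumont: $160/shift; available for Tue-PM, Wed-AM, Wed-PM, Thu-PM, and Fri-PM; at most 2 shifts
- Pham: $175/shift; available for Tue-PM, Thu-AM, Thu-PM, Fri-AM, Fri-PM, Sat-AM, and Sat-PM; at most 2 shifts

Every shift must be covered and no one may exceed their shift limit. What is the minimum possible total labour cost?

Picking the cheapest available vet tech for each shift independently would cost $1460, but that ignores the shift limits.
An optimal schedule: Tue-PM→Beaumont, Wed-AM→Gallo+Okafor, Wed-PM→Espinoza, Thu-AM→Okafor, Thu-PM→Espinoza, Fri-AM→Gallo, Fri-PM→Beaumont, Sat-AM→Farahani, Sat-PM→Pham.
Total: 160 + 165 + 135 + 170 + 135 + 170 + 165 + 160 + 130 + 175 = $1565.

$1565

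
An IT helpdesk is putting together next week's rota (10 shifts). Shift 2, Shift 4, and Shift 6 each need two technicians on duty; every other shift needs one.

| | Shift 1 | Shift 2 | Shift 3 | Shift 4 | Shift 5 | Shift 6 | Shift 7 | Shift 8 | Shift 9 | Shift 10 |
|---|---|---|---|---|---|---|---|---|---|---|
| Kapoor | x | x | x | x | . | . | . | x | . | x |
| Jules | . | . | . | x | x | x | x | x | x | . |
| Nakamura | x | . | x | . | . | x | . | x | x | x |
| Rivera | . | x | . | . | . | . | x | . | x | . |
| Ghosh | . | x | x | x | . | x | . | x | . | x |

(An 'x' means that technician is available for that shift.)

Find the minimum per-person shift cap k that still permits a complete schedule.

With 5 technicians and 13 worker-slots to fill, someone must work at least ⌈13/5⌉ = 3 shifts, so k ≥ 3.
k = 3 works: Shift 1→Kapoor, Shift 2→Kapoor+Rivera, Shift 3→Kapoor, Shift 4→Jules+Ghosh, Shift 5→Jules, Shift 6→Nakamura+Ghosh, Shift 7→Jules, Shift 8→Ghosh, Shift 9→Nakamura, Shift 10→Nakamura.
Loads: Kapoor 3, Jules 3, Nakamura 3, Rivera 1, Ghosh 3 — all ≤ 3.

3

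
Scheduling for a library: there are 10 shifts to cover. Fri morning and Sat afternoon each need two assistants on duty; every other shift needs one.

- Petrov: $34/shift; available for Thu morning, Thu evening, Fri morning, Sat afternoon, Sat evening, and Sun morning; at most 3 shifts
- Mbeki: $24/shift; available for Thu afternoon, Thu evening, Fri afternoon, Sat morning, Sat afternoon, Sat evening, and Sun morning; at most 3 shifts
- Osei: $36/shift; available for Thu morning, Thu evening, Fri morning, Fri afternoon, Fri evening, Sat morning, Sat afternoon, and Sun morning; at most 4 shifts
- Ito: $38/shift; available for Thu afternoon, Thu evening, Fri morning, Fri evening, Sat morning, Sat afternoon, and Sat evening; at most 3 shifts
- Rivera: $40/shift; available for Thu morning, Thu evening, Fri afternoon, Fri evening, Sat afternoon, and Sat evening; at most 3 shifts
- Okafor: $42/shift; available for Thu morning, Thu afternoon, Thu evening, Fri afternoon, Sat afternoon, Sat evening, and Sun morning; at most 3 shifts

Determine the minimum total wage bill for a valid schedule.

Picking the cheapest available assistant for each shift independently would cost $342, but that ignores the shift limits.
An optimal schedule: Thu morning→Petrov, Thu afternoon→Mbeki, Thu evening→Osei, Fri morning→Petrov+Osei, Fri afternoon→Mbeki, Fri evening→Osei, Sat morning→Mbeki, Sat afternoon→Osei+Ito, Sat evening→Ito, Sun morning→Petrov.
Total: 34 + 24 + 36 + 34 + 36 + 24 + 36 + 24 + 36 + 38 + 38 + 34 = $394.

$394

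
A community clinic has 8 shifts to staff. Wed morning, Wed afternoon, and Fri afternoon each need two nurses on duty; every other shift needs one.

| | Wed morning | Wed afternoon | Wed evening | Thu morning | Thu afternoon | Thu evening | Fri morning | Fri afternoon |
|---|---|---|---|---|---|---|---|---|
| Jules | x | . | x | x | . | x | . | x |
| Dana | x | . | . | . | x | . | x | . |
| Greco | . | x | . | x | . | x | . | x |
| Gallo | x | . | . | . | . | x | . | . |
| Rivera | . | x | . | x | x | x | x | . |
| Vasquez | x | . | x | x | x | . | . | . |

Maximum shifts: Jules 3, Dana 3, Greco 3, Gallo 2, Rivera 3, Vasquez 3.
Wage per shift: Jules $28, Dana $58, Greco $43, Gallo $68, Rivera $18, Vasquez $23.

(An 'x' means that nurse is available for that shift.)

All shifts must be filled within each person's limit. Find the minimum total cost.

Wed afternoon can only be covered by Greco and Rivera, so that assignment is forced.
Fri afternoon can only be covered by Jules and Greco, so that assignment is forced.
Picking the cheapest available nurse for each shift independently would cost $278, but that ignores the shift limits.
An optimal schedule: Wed morning→Vasquez+Jules, Wed afternoon→Rivera+Greco, Wed evening→Vasquez, Thu morning→Vasquez, Thu afternoon→Rivera, Thu evening→Jules, Fri morning→Rivera, Fri afternoon→Jules+Greco.
Total: 23 + 28 + 18 + 43 + 23 + 23 + 18 + 28 + 18 + 28 + 43 = $293.

$293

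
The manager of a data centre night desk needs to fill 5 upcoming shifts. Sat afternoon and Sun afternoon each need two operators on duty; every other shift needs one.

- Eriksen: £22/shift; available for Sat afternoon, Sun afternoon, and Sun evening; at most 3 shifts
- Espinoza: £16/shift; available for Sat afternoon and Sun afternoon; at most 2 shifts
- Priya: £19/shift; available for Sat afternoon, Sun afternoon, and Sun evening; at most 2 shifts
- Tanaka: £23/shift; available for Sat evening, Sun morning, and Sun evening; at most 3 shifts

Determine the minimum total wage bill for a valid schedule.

Sat evening can only be covered by Tanaka, so that assignment is forced.
Sun morning can only be covered by Tanaka, so that assignment is forced.
Picking the cheapest available operator for each shift independently would cost £135, but that ignores the shift limits.
An optimal schedule: Sat afternoon→Espinoza+Priya, Sat evening→Tanaka, Sun morning→Tanaka, Sun afternoon→Espinoza+Priya, Sun evening→Eriksen.
Total: 16 + 19 + 23 + 23 + 16 + 19 + 22 = £138.

£138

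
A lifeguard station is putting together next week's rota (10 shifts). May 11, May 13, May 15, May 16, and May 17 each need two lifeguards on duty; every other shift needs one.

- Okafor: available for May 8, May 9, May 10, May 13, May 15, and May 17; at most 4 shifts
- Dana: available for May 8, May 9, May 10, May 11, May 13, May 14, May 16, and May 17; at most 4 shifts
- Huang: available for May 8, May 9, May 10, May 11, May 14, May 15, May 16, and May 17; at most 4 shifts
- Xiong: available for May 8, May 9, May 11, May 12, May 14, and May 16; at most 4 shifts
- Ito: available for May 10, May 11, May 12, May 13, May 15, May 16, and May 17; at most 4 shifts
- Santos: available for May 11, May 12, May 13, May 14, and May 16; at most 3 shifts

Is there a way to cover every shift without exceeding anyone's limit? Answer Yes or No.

One valid schedule: May 8→Okafor, May 9→Okafor, May 10→Okafor, May 11→Dana+Huang, May 12→Xiong, May 13→Dana+Ito, May 14→Dana, May 15→Okafor+Huang, May 16→Huang+Xiong, May 17→Dana+Huang.
Loads: Okafor 4/4, Dana 4/4, Huang 4/4, Xiong 2/4, Ito 1/4, Santos 0/3 — all within limits.

Yes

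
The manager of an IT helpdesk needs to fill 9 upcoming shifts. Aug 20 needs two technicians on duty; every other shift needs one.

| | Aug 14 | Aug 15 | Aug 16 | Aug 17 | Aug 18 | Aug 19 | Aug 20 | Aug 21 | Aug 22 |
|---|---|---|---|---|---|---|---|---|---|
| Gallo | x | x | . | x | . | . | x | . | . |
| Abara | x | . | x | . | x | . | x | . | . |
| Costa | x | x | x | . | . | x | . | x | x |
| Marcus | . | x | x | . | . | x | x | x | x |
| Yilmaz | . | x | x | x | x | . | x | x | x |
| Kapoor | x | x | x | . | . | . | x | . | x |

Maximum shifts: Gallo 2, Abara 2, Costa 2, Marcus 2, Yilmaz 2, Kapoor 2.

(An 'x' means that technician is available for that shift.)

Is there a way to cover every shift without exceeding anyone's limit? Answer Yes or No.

Yes

One valid schedule: Aug 14→Gallo, Aug 15→Marcus, Aug 16→Abara, Aug 17→Gallo, Aug 18→Abara, Aug 19→Costa, Aug 20→Yilmaz+Kapoor, Aug 21→Costa, Aug 22→Marcus.
Loads: Gallo 2/2, Abara 2/2, Costa 2/2, Marcus 2/2, Yilmaz 1/2, Kapoor 1/2 — all within limits.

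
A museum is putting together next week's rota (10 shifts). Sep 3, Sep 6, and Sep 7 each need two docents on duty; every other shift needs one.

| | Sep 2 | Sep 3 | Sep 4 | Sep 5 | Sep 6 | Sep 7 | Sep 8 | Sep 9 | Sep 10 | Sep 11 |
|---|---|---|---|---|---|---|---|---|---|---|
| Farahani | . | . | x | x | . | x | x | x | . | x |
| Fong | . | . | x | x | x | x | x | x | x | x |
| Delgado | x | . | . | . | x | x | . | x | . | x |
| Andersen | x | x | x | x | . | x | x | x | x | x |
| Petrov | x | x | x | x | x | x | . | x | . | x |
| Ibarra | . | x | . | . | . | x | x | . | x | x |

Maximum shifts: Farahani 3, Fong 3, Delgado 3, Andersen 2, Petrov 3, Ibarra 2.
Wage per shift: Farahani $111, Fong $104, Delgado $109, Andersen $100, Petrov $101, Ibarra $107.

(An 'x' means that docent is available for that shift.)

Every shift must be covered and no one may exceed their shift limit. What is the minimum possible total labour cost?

$1356

Picking the cheapest available docent for each shift independently would cost $1307, but that ignores the shift limits.
An optimal schedule: Sep 2→Andersen, Sep 3→Andersen+Petrov, Sep 4→Petrov, Sep 5→Fong, Sep 6→Petrov+Fong, Sep 7→Ibarra+Delgado, Sep 8→Ibarra, Sep 9→Delgado, Sep 10→Fong, Sep 11→Delgado.
Total: 100 + 100 + 101 + 101 + 104 + 101 + 104 + 107 + 109 + 107 + 109 + 104 + 109 = $1356.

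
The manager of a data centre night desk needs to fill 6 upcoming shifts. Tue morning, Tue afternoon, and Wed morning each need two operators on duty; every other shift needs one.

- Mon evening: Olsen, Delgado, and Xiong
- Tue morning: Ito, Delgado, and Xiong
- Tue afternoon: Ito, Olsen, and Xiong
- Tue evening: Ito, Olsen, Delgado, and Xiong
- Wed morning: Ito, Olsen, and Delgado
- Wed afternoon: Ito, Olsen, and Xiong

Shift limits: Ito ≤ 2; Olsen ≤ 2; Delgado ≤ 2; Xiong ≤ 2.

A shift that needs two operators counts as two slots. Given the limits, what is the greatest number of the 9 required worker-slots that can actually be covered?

8

Total capacity across all operators is 2+2+2+2 = 8, and 9 slots are needed, so at most 8 can be filled.
An assignment achieving 8: Mon evening→Olsen, Tue morning→Ito+Delgado, Tue afternoon→Ito+Olsen, Tue evening→Xiong, Wed morning→Delgado, Wed afternoon→Xiong.
Loads: Ito 2/2, Olsen 2/2, Delgado 2/2, Xiong 2/2.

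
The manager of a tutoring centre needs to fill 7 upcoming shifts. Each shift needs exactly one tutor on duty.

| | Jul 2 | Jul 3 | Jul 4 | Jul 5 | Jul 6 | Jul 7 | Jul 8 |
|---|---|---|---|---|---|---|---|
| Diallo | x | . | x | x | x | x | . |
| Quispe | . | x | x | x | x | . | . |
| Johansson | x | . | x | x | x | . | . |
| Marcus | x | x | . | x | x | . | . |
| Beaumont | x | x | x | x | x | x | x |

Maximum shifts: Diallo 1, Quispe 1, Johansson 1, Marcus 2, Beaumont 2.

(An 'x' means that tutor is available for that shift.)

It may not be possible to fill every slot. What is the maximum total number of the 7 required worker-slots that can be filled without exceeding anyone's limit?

7

Total capacity across all tutors is 1+1+1+2+2 = 7, and 7 slots are needed, so at most 7 can be filled.
An assignment achieving 7: Jul 2→Johansson, Jul 3→Quispe, Jul 4→Beaumont, Jul 5→Marcus, Jul 6→Marcus, Jul 7→Diallo, Jul 8→Beaumont.
Loads: Diallo 1/1, Quispe 1/1, Johansson 1/1, Marcus 2/2, Beaumont 2/2.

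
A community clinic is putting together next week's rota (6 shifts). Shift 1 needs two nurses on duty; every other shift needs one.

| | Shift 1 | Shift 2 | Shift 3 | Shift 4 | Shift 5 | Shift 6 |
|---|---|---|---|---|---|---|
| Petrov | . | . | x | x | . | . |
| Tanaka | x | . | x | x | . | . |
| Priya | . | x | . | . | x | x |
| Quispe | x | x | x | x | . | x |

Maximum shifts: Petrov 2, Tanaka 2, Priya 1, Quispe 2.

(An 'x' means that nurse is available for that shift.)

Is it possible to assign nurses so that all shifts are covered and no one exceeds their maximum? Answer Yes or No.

Total capacity is 7 and 7 slots are needed, so capacity alone doesn't rule it out.
Shifts {Shift 1, Shift 2, Shift 5, Shift 6} need 5 worker-slots in total, but the nurses available for any of those shifts (Tanaka, Priya, and Quispe) can supply at most 4 among them. So no valid schedule exists.

No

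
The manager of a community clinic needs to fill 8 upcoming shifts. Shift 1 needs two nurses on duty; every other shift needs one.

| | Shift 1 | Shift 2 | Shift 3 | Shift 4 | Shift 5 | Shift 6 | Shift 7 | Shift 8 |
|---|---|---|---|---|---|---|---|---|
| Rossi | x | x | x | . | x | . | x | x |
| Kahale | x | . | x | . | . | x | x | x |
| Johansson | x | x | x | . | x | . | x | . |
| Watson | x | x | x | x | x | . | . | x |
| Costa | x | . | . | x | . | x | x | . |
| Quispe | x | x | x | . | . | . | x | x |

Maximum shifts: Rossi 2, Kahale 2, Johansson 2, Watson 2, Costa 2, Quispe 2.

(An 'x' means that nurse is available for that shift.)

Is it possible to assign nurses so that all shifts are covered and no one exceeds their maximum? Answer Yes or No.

Yes

One valid schedule: Shift 1→Watson+Costa, Shift 2→Rossi, Shift 3→Johansson, Shift 4→Watson, Shift 5→Rossi, Shift 6→Kahale, Shift 7→Johansson, Shift 8→Kahale.
Loads: Rossi 2/2, Kahale 2/2, Johansson 2/2, Watson 2/2, Costa 1/2, Quispe 0/2 — all within limits.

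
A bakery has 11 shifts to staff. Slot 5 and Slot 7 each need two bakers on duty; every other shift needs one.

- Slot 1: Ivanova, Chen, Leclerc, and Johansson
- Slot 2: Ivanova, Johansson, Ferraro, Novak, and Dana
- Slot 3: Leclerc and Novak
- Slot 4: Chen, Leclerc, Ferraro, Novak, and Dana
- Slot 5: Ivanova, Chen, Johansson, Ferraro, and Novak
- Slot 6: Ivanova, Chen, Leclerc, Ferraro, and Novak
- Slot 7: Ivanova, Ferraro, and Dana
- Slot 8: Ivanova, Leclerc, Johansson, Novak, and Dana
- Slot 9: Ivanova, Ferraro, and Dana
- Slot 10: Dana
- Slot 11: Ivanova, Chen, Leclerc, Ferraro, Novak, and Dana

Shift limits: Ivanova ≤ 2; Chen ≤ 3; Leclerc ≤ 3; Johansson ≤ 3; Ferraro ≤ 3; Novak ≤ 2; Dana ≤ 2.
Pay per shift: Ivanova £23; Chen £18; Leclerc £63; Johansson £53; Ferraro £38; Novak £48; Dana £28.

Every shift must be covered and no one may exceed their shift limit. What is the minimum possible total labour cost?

£419

Slot 10 can only be covered by Dana, so that assignment is forced.
Picking the cheapest available baker for each shift independently would cost £309, but that ignores the shift limits.
An optimal schedule: Slot 1→Chen, Slot 2→Ferraro, Slot 3→Novak, Slot 4→Chen, Slot 5→Ferraro+Johansson, Slot 6→Chen, Slot 7→Ivanova+Dana, Slot 8→Novak, Slot 9→Ivanova, Slot 10→Dana, Slot 11→Ferraro.
Total: 18 + 38 + 48 + 18 + 38 + 53 + 18 + 23 + 28 + 48 + 23 + 28 + 38 = £419.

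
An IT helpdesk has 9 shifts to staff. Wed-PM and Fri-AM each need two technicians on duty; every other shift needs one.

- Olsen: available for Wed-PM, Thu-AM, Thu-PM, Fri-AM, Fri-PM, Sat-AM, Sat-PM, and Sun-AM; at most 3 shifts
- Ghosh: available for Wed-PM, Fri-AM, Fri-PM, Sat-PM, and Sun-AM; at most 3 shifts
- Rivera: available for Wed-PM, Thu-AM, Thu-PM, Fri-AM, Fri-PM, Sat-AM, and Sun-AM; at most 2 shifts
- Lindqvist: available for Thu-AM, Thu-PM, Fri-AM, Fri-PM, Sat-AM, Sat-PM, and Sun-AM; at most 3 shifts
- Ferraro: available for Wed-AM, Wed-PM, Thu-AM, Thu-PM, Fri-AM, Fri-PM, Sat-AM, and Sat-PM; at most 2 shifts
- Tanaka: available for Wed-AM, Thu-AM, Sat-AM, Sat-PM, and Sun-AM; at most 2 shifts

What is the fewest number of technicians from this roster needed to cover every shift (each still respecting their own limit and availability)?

11 slots to fill and no one can take more than 3, so at least ⌈11/3⌉ = 4 technicians are needed.
Olsen, Ghosh, Lindqvist, and Ferraro alone can cover everything: Wed-AM→Ferraro, Wed-PM→Olsen+Ghosh, Thu-AM→Olsen, Thu-PM→Olsen, Fri-AM→Lindqvist+Ferraro, Fri-PM→Ghosh, Sat-AM→Lindqvist, Sat-PM→Lindqvist, Sun-AM→Ghosh.

4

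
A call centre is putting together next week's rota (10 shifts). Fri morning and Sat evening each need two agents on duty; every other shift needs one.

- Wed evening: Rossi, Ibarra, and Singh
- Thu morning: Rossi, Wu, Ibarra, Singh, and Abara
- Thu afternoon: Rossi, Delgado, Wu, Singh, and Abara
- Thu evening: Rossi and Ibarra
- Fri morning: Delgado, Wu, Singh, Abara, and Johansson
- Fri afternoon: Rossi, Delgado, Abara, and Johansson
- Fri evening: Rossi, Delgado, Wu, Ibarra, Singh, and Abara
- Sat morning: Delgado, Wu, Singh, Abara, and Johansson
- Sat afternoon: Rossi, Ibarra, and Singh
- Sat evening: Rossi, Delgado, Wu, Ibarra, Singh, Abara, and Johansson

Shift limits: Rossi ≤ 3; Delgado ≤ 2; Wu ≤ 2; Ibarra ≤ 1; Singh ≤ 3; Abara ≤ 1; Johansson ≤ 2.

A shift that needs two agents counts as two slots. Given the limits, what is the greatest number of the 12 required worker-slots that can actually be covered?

Total capacity across all agents is 3+2+2+1+3+1+2 = 14, and 12 slots are needed, so at most 12 can be filled.
An assignment achieving 12: Wed evening→Rossi, Thu morning→Wu, Thu afternoon→Delgado, Thu evening→Rossi, Fri morning→Wu+Singh, Fri afternoon→Delgado, Fri evening→Ibarra, Sat morning→Singh, Sat afternoon→Rossi, Sat evening→Singh+Abara.
Loads: Rossi 3/3, Delgado 2/2, Wu 2/2, Ibarra 1/1, Singh 3/3, Abara 1/1, Johansson 0/2.

12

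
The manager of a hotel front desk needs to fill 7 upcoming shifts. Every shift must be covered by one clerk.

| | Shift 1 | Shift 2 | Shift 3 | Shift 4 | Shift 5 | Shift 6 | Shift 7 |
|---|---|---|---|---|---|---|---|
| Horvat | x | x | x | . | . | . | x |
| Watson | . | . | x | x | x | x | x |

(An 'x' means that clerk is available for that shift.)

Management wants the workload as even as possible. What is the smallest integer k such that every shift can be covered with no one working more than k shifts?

4

With 2 clerks and 7 worker-slots to fill, someone must work at least ⌈7/2⌉ = 4 shifts, so k ≥ 4.
k = 4 works: Shift 1→Horvat, Shift 2→Horvat, Shift 3→Horvat, Shift 4→Watson, Shift 5→Watson, Shift 6→Watson, Shift 7→Horvat.
Loads: Horvat 4, Watson 3 — all ≤ 4.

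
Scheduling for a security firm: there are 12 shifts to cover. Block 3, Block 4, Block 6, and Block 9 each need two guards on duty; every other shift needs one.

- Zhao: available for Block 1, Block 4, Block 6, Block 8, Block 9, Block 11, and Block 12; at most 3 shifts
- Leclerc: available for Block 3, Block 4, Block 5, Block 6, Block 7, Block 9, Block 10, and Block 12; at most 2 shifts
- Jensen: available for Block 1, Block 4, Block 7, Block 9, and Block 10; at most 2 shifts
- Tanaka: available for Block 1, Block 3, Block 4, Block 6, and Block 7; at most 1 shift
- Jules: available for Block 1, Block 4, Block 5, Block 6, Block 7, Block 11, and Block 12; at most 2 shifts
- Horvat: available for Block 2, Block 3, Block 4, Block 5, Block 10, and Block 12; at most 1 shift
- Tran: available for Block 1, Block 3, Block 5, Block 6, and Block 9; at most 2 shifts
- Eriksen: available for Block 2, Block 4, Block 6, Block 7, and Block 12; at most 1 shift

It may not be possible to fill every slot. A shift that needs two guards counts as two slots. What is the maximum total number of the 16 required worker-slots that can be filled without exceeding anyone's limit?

Total capacity across all guards is 3+2+2+1+2+1+2+1 = 14, and 16 slots are needed, so at most 14 can be filled.
An assignment achieving 14: Block 1→Tran, Block 2→Horvat, Block 3→Leclerc+Tanaka, Block 5→Jules, Block 6→Tran+Eriksen, Block 7→Jensen, Block 8→Zhao, Block 9→Zhao+Jensen, Block 10→Leclerc, Block 11→Zhao, Block 12→Jules.
Loads: Zhao 3/3, Leclerc 2/2, Jensen 2/2, Tanaka 1/1, Jules 2/2, Horvat 1/1, Tran 2/2, Eriksen 1/1.

14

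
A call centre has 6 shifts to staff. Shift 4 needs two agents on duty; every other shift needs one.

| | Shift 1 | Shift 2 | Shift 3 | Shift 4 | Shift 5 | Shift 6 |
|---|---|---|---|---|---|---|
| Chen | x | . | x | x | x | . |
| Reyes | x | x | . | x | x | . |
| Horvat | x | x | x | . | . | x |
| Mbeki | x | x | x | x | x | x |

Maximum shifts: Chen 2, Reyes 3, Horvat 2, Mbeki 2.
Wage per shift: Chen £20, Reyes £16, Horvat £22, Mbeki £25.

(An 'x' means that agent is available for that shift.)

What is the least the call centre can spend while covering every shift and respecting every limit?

Picking the cheapest available agent for each shift independently would cost £126, but that ignores the shift limits.
An optimal schedule: Shift 1→Horvat, Shift 2→Reyes, Shift 3→Chen, Shift 4→Chen+Reyes, Shift 5→Reyes, Shift 6→Horvat.
Total: 22 + 16 + 20 + 20 + 16 + 16 + 22 = £132.

£132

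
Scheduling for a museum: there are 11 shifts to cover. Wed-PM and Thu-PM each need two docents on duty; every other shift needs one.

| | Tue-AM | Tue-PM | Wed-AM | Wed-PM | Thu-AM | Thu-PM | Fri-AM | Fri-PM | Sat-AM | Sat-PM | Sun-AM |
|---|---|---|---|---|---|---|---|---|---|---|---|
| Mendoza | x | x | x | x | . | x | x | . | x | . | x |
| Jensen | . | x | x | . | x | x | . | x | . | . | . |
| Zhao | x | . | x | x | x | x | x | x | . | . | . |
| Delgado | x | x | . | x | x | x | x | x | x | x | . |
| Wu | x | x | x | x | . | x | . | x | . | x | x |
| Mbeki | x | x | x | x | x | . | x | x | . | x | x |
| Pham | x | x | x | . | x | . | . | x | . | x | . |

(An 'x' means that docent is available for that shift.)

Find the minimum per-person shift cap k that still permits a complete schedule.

2

With 7 docents and 13 worker-slots to fill, someone must work at least ⌈13/7⌉ = 2 shifts, so k ≥ 2.
k = 2 works: Tue-AM→Zhao, Tue-PM→Jensen, Wed-AM→Mbeki, Wed-PM→Wu+Mbeki, Thu-AM→Jensen, Thu-PM→Delgado+Wu, Fri-AM→Zhao, Fri-PM→Pham, Sat-AM→Mendoza, Sat-PM→Delgado, Sun-AM→Mendoza.
Loads: Mendoza 2, Jensen 2, Zhao 2, Delgado 2, Wu 2, Mbeki 2, Pham 1 — all ≤ 2.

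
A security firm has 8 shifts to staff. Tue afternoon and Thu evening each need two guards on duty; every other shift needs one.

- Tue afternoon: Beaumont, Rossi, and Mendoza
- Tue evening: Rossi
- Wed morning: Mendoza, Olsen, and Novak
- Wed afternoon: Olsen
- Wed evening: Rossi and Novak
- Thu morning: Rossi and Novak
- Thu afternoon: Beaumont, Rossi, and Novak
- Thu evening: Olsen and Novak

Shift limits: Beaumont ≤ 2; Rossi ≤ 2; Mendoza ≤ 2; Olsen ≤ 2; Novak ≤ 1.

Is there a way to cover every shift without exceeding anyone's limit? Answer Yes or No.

No

Shifts {Tue evening, Wed evening, Thu morning, Thu evening} need 5 worker-slots in total, but the guards available for any of those shifts (Rossi, Olsen, and Novak) can supply at most 4 among them. So no valid schedule exists.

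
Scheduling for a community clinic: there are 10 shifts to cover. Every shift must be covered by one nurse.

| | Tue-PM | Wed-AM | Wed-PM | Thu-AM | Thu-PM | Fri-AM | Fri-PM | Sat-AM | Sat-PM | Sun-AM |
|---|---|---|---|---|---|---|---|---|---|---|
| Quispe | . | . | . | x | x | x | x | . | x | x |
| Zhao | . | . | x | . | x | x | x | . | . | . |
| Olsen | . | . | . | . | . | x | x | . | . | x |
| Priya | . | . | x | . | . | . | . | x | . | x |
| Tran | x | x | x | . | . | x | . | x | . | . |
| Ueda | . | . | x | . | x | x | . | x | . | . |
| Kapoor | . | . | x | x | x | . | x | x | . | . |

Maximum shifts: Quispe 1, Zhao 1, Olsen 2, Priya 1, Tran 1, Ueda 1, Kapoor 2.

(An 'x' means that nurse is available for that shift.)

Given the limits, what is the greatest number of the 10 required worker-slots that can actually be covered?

Total capacity across all nurses is 1+1+2+1+1+1+2 = 9, and 10 slots are needed, so at most 9 can be filled.
An assignment achieving 9: Tue-PM→Tran, Wed-PM→Kapoor, Thu-AM→Kapoor, Thu-PM→Zhao, Fri-AM→Ueda, Fri-PM→Olsen, Sat-AM→Priya, Sat-PM→Quispe, Sun-AM→Olsen.
Loads: Quispe 1/1, Zhao 1/1, Olsen 2/2, Priya 1/1, Tran 1/1, Ueda 1/1, Kapoor 2/2.

9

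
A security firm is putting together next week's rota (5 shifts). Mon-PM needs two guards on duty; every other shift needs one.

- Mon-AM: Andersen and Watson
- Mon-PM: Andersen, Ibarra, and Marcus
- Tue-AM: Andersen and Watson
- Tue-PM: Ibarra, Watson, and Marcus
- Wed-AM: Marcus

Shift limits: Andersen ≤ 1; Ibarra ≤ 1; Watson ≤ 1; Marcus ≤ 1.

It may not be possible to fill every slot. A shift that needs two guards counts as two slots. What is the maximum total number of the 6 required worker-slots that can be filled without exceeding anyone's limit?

4

Total capacity across all guards is 1+1+1+1 = 4, and 6 slots are needed, so at most 4 can be filled.
An assignment achieving 4: Mon-AM→Andersen, Mon-PM→Ibarra, Tue-AM→Watson, Wed-AM→Marcus.
Loads: Andersen 1/1, Ibarra 1/1, Watson 1/1, Marcus 1/1.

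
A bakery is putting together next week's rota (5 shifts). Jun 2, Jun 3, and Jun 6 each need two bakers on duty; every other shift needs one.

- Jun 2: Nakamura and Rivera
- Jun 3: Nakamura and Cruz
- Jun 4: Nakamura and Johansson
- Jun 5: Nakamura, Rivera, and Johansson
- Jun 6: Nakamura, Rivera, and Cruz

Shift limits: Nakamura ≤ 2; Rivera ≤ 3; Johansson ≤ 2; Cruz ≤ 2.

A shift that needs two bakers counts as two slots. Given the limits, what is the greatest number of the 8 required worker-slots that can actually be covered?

Total capacity across all bakers is 2+3+2+2 = 9, and 8 slots are needed, so at most 8 can be filled.
An assignment achieving 8: Jun 2→Nakamura+Rivera, Jun 3→Nakamura+Cruz, Jun 4→Johansson, Jun 5→Rivera, Jun 6→Rivera+Cruz.
Loads: Nakamura 2/2, Rivera 3/3, Johansson 1/2, Cruz 2/2.

8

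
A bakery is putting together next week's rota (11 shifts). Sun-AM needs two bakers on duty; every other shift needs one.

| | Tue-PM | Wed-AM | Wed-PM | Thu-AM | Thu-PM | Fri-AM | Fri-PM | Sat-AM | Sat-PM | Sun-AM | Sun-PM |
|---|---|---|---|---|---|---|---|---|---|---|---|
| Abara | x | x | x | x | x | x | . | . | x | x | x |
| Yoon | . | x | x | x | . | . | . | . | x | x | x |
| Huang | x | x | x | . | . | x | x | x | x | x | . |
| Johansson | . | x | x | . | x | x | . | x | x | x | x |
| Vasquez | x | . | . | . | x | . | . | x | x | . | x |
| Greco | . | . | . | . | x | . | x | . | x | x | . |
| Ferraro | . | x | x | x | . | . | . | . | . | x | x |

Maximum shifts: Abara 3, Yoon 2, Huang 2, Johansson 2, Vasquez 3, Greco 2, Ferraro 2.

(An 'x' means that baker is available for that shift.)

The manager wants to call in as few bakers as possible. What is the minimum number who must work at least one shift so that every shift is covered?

5

12 slots to fill and no one can take more than 3, so at least ⌈12/3⌉ = 4 bakers are needed.
Any 4 bakers together have capacity at most 3+3+2+2 = 10 < 12 slots, so 4 can never suffice.
Abara, Yoon, Huang, Johansson, and Vasquez alone can cover everything: Tue-PM→Abara, Wed-AM→Yoon, Wed-PM→Johansson, Thu-AM→Abara, Thu-PM→Abara, Fri-AM→Huang, Fri-PM→Huang, Sat-AM→Vasquez, Sat-PM→Vasquez, Sun-AM→Yoon+Johansson, Sun-PM→Vasquez.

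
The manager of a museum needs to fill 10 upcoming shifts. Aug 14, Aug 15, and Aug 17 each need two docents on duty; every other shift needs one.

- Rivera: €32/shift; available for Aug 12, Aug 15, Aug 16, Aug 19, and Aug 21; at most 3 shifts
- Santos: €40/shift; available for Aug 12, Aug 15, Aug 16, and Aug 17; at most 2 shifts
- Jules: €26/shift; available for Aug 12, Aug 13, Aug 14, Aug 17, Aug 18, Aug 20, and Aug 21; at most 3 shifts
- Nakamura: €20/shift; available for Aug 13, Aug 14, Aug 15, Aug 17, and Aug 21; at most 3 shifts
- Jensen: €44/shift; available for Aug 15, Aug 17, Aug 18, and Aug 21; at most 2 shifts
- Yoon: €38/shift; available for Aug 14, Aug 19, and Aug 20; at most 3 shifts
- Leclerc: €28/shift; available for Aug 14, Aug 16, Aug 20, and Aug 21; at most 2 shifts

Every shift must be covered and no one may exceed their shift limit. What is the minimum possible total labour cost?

€366

Picking the cheapest available docent for each shift independently would cost €322, but that ignores the shift limits.
An optimal schedule: Aug 12→Jules, Aug 13→Nakamura, Aug 14→Leclerc+Yoon, Aug 15→Nakamura+Rivera, Aug 16→Leclerc, Aug 17→Nakamura+Jules, Aug 18→Jules, Aug 19→Rivera, Aug 20→Yoon, Aug 21→Rivera.
Total: 26 + 20 + 28 + 38 + 20 + 32 + 28 + 20 + 26 + 26 + 32 + 38 + 32 = €366.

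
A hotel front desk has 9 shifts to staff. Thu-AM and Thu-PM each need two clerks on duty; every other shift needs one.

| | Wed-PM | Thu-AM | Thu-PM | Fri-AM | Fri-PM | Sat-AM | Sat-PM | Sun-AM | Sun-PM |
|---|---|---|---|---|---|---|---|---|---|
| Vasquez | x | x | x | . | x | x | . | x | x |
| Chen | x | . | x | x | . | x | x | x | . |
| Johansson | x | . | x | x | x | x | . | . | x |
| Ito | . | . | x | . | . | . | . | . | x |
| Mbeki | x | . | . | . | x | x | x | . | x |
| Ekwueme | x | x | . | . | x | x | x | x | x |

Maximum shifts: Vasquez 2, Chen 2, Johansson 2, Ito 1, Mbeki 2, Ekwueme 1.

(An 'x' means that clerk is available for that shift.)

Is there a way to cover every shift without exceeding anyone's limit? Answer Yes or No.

No

Total capacity is 2+2+2+1+2+1 = 10 but 11 worker-slots are needed — infeasible.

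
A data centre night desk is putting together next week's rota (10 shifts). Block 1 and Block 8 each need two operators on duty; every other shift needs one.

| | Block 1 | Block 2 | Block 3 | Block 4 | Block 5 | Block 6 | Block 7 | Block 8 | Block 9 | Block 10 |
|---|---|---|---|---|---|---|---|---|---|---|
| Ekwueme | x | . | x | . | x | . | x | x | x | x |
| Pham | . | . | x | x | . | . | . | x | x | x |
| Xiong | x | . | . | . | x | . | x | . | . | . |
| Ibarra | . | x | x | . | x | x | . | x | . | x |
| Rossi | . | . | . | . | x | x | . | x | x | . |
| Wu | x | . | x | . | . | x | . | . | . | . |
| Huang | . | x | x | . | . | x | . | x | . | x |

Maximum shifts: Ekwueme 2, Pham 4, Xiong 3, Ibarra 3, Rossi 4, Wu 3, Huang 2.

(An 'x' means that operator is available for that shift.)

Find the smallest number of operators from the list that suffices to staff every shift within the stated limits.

4

12 slots to fill and no one can take more than 4, so at least ⌈12/4⌉ = 3 operators are needed.
Any 3 operators together have capacity at most 4+4+3 = 11 < 12 slots, so 3 can never suffice.
Ekwueme, Pham, Xiong, and Ibarra alone can cover everything: Block 1→Ekwueme+Xiong, Block 2→Ibarra, Block 3→Pham, Block 4→Pham, Block 5→Xiong, Block 6→Ibarra, Block 7→Xiong, Block 8→Pham+Ibarra, Block 9→Ekwueme, Block 10→Pham.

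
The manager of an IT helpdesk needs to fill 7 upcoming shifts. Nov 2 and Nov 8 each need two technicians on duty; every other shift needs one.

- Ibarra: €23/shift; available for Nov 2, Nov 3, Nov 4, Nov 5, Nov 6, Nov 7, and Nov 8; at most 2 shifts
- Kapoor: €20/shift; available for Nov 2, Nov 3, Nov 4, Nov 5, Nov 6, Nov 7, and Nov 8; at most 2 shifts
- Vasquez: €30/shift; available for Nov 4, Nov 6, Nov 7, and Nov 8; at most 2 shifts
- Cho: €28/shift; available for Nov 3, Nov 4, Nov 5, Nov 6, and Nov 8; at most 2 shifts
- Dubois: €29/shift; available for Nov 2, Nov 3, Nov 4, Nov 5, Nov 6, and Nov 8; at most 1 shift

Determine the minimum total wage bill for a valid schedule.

Picking the cheapest available technician for each shift independently would cost €186, but that ignores the shift limits.
An optimal schedule: Nov 2→Ibarra+Kapoor, Nov 3→Kapoor, Nov 4→Vasquez, Nov 5→Cho, Nov 6→Vasquez, Nov 7→Ibarra, Nov 8→Cho+Dubois.
Total: 23 + 20 + 20 + 30 + 28 + 30 + 23 + 28 + 29 = €231.

€231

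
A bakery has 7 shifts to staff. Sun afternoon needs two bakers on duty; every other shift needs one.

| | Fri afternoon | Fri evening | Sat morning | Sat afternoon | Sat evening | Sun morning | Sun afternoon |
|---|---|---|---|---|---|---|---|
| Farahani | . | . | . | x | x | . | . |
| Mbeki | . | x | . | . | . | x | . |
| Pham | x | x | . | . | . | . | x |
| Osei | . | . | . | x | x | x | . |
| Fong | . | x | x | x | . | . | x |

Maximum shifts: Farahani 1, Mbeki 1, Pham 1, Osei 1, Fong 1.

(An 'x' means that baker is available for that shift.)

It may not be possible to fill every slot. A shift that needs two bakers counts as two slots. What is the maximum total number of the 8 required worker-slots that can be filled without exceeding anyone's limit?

Total capacity across all bakers is 1+1+1+1+1 = 5, and 8 slots are needed, so at most 5 can be filled.
An assignment achieving 5: Fri afternoon→Pham, Sat morning→Fong, Sat afternoon→Osei, Sat evening→Farahani, Sun morning→Mbeki.
Loads: Farahani 1/1, Mbeki 1/1, Pham 1/1, Osei 1/1, Fong 1/1.

5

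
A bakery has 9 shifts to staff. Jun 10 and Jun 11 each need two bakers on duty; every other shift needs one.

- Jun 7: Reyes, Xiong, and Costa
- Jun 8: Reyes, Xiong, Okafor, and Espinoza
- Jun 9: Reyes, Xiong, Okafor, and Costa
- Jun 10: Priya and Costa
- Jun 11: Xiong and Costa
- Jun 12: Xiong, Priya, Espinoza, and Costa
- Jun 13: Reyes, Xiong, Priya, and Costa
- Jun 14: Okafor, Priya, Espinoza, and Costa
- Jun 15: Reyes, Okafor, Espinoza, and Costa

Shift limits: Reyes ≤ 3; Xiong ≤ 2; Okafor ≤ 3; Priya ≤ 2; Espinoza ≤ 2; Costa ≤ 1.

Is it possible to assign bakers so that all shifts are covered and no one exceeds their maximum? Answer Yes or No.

Total capacity is 13 and 11 slots are needed, so capacity alone doesn't rule it out.
Shifts {Jun 10, Jun 11} need 4 worker-slots in total, but the bakers available for any of those shifts (Xiong, Priya, and Costa) can supply at most 3 among them. So no valid schedule exists.

No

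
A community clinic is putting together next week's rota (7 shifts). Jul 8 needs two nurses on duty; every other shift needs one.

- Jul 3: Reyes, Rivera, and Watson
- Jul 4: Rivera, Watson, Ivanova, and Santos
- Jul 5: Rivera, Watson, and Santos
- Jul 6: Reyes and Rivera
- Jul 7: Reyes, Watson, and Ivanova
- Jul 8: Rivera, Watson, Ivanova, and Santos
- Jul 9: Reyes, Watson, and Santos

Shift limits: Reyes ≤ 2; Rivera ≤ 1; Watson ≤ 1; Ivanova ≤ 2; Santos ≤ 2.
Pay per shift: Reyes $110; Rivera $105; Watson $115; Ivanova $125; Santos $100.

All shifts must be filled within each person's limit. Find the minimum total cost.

Picking the cheapest available nurse for each shift independently would cost $825, but that ignores the shift limits.
An optimal schedule: Jul 3→Reyes, Jul 4→Ivanova, Jul 5→Rivera, Jul 6→Reyes, Jul 7→Watson, Jul 8→Ivanova+Santos, Jul 9→Santos.
Total: 110 + 125 + 105 + 110 + 115 + 125 + 100 + 100 = $890.

$890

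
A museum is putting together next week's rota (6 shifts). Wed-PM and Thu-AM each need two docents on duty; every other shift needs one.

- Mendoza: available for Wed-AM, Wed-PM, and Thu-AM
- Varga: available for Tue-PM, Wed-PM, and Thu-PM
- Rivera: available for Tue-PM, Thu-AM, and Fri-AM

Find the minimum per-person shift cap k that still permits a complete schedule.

3

With 3 docents and 8 worker-slots to fill, someone must work at least ⌈8/3⌉ = 3 shifts, so k ≥ 3.
k = 3 works: Tue-PM→Varga, Wed-AM→Mendoza, Wed-PM→Mendoza+Varga, Thu-AM→Mendoza+Rivera, Thu-PM→Varga, Fri-AM→Rivera.
Loads: Mendoza 3, Varga 3, Rivera 2 — all ≤ 3.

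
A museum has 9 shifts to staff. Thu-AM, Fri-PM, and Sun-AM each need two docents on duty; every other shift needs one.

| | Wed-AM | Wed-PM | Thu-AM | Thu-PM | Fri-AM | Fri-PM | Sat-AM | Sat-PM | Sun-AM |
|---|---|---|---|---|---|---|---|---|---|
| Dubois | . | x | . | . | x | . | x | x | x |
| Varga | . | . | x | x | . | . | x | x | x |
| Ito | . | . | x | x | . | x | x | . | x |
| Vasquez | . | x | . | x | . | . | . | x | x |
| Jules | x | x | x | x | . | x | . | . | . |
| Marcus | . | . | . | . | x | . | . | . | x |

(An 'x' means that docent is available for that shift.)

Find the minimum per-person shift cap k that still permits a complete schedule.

With 6 docents and 12 worker-slots to fill, someone must work at least ⌈12/6⌉ = 2 shifts, so k ≥ 2.
k = 2 works: Wed-AM→Jules, Wed-PM→Dubois, Thu-AM→Varga+Ito, Thu-PM→Vasquez, Fri-AM→Marcus, Fri-PM→Ito+Jules, Sat-AM→Dubois, Sat-PM→Varga, Sun-AM→Vasquez+Marcus.
Loads: Dubois 2, Varga 2, Ito 2, Vasquez 2, Jules 2, Marcus 2 — all ≤ 2.

2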